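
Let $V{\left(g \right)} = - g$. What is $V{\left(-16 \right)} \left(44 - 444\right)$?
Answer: $-6400$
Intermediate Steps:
$V{\left(-16 \right)} \left(44 - 444\right) = \left(-1\right) \left(-16\right) \left(44 - 444\right) = 16 \left(-400\right) = -6400$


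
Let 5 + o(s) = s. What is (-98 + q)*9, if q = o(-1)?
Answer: -936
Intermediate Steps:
o(s) = -5 + s
q = -6 (q = -5 - 1 = -6)
(-98 + q)*9 = (-98 - 6)*9 = -104*9 = -936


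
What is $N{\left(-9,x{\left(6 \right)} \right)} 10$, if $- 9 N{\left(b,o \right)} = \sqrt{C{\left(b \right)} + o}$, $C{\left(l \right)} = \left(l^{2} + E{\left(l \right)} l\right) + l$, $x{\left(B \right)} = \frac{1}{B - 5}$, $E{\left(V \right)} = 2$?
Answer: $- \frac{10 \sqrt{55}}{9} \approx -8.2402$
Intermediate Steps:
$x{\left(B \right)} = \frac{1}{-5 + B}$
$C{\left(l \right)} = l^{2} + 3 l$ ($C{\left(l \right)} = \left(l^{2} + 2 l\right) + l = l^{2} + 3 l$)
$N{\left(b,o \right)} = - \frac{\sqrt{o + b \left(3 + b\right)}}{9}$ ($N{\left(b,o \right)} = - \frac{\sqrt{b \left(3 + b\right) + o}}{9} = - \frac{\sqrt{o + b \left(3 + b\right)}}{9}$)
$N{\left(-9,x{\left(6 \right)} \right)} 10 = - \frac{\sqrt{\frac{1}{-5 + 6} - 9 \left(3 - 9\right)}}{9} \cdot 10 = - \frac{\sqrt{1^{-1} - -54}}{9} \cdot 10 = - \frac{\sqrt{1 + 54}}{9} \cdot 10 = - \frac{\sqrt{55}}{9} \cdot 10 = - \frac{10 \sqrt{55}}{9}$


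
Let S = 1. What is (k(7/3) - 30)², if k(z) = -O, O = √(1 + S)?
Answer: (30 + √2)² ≈ 986.85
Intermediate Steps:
O = √2 (O = √(1 + 1) = √2 ≈ 1.4142)
k(z) = -√2
(k(7/3) - 30)² = (-√2 - 30)² = (-30 - √2)²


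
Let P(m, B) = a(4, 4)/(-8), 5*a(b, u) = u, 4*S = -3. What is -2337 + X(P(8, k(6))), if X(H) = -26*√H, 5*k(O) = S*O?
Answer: -2337 - 13*I*√10/5 ≈ -2337.0 - 8.2219*I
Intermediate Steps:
S = -¾ (S = (¼)*(-3) = -¾ ≈ -0.75000)
a(b, u) = u/5
k(O) = -3*O/20 (k(O) = (-3*O/4)/5 = -3*O/20)
P(m, B) = -⅒ (P(m, B) = ((⅕)*4)/(-8) = (⅘)*(-⅛) = -⅒)
-2337 + X(P(8, k(6))) = -2337 - 13*I*√10/5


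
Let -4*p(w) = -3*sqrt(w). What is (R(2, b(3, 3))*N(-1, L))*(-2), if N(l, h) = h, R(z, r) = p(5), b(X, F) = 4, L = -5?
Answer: 15*sqrt(5)/2 ≈ 16.771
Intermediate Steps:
p(w) = 3*sqrt(w)/4 (p(w) = -(-3)*sqrt(w)/4 = 3*sqrt(w)/4)
R(z, r) = 3*sqrt(5)/4
(R(2, b(3, 3))*N(-1, L))*(-2) = ((3*sqrt(5)/4)*(-5))*(-2) = -15*sqrt(5)/4*(-2) = 15*sqrt(5)/2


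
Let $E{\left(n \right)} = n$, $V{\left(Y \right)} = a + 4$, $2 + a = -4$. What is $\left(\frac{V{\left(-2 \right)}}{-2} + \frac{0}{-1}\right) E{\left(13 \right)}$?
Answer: $13$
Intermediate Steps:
$a = -6$ ($a = -2 - 4 = -6$)
$V{\left(Y \right)} = -2$ ($V{\left(Y \right)} = -6 + 4 = -2$)
$\left(\frac{V{\left(-2 \right)}}{-2} + \frac{0}{-1}\right) E{\left(13 \right)} = \left(- \frac{2}{-2} + \frac{0}{-1}\right) 13 = \left(\left(-2\right) \left(- \frac{1}{2}\right) + 0 \left(-1\right)\right) 13 = \left(1 + 0\right) 13 = 1 \cdot 13 = 13$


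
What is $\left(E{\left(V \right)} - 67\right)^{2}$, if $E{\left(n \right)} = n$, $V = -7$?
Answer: $5476$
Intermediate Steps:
$\left(E{\left(V \right)} - 67\right)^{2} = \left(-7 - 67\right)^{2} = \left(-74\right)^{2} = 5476$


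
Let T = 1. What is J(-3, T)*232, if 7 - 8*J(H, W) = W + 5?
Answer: 29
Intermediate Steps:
J(H, W) = ¼ - W/8 (J(H, W) = 7/8 - (W + 5)/8 = 7/8 - (5 + W)/8 = 7/8 + (-5/8 - W/8) = ¼ - W/8)
J(-3, T)*232 = (¼ - ⅛*1)*232 = (¼ - ⅛)*232 = (⅛)*232 = 29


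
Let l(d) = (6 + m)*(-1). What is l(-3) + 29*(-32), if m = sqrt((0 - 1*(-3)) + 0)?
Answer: -934 - sqrt(3) ≈ -935.73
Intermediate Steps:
m = sqrt(3) (m = sqrt((0 + 3) + 0) = sqrt(3 + 0) = sqrt(3) ≈ 1.7320)
l(d) = -6 - sqrt(3) (l(d) = (6 + sqrt(3))*(-1) = -6 - sqrt(3))
l(-3) + 29*(-32) = (-6 - sqrt(3)) + 29*(-32) = (-6 - sqrt(3)) - 928 = -934 - sqrt(3)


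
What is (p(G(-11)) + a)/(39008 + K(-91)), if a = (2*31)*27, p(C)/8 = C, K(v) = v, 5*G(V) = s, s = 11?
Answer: 8458/194585 ≈ 0.043467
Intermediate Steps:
G(V) = 11/5 (G(V) = (1/5)*11 = 11/5)
p(C) = 8*C
a = 1674 (a = 62*27 = 1674)
(p(G(-11)) + a)/(39008 + K(-91)) = (8*(11/5) + 1674)/(39008 - 91) = (88/5 + 1674)/38917 = (8458/5)*(1/38917) = 8458/194585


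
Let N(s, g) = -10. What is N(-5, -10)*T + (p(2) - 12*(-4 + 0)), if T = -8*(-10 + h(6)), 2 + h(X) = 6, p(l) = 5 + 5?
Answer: -422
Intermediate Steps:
p(l) = 10
h(X) = 4 (h(X) = -2 + 6 = 4)
T = 48 (T = -8*(-10 + 4) = -8*(-6) = 48)
N(-5, -10)*T + (p(2) - 12*(-4 + 0)) = -10*48 + (10 - 12*(-4 + 0)) = -480 + (10 - 12*(-4)) = -480 + (10 - 2*(-24)) = -480 + (10 + 48) = -480 + 58 = -422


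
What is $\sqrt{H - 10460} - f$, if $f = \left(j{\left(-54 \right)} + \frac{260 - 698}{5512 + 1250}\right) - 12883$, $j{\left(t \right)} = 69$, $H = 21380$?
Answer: $\frac{14441451}{1127} + 2 \sqrt{2730} \approx 12919.0$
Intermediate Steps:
$f = - \frac{14441451}{1127}$ ($f = \left(69 + \frac{260 - 698}{5512 + 1250}\right) - 12883 = \left(69 - \frac{438}{6762}\right) - 12883 = \left(69 - \frac{73}{1127}\right) - 12883 = \frac{77690}{1127} - 12883 = - \frac{14441451}{1127} \approx -12814.0$)
$\sqrt{H - 10460} - f = \sqrt{21380 - 10460} - - \frac{14441451}{1127} = \sqrt{10920} + \frac{14441451}{1127} = 2 \sqrt{2730} + \frac{14441451}{1127} = \frac{14441451}{1127} + 2 \sqrt{2730}$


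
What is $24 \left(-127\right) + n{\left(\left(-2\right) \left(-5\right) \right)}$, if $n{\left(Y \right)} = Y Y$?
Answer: $-2948$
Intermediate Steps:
$n{\left(Y \right)} = Y^{2}$
$24 \left(-127\right) + n{\left(\left(-2\right) \left(-5\right) \right)} = 24 \left(-127\right) + \left(\left(-2\right) \left(-5\right)\right)^{2} = -3048 + 10^{2} = -3048 + 100 = -2948$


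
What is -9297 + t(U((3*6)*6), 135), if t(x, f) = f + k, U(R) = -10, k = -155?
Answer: -9317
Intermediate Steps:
t(x, f) = -155 + f (t(x, f) = f - 155 = -155 + f)
-9297 + t(U((3*6)*6), 135) = -9297 + (-155 + 135) = -9297 - 20 = -9317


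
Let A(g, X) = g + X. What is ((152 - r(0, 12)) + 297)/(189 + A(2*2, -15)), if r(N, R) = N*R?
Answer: 449/178 ≈ 2.5225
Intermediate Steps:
A(g, X) = X + g
((152 - r(0, 12)) + 297)/(189 + A(2*2, -15)) = ((152 - 0*12) + 297)/(189 + (-15 + 2*2)) = ((152 - 1*0) + 297)/(189 + (-15 + 4)) = ((152 + 0) + 297)/(189 - 11) = (152 + 297)/178 = 449*(1/178) = 449/178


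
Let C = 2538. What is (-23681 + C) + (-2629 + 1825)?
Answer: -21947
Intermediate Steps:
(-23681 + C) + (-2629 + 1825) = (-23681 + 2538) + (-2629 + 1825) = -21143 - 804 = -21947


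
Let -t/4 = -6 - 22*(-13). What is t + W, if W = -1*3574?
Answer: -4694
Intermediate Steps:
W = -3574
t = -1120 (t = -4*(-6 - 22*(-13)) = -4*(-6 + 286) = -4*280 = -1120)
t + W = -1120 - 3574 = -4694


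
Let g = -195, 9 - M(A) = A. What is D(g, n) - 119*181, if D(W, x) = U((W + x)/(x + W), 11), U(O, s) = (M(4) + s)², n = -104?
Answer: -21283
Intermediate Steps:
M(A) = 9 - A
U(O, s) = (5 + s)² (U(O, s) = ((9 - 1*4) + s)² = ((9 - 4) + s)² = (5 + s)²)
D(W, x) = 256 (D(W, x) = (5 + 11)² = 16² = 256)
D(g, n) - 119*181 = 256 - 119*181 = 256 - 1*21539 = 256 - 21539 = -21283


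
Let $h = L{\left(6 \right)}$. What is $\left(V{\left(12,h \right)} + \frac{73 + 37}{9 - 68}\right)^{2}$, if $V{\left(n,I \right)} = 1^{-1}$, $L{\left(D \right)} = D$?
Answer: $\frac{2601}{3481} \approx 0.7472$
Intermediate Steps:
$h = 6$
$V{\left(n,I \right)} = 1$
$\left(V{\left(12,h \right)} + \frac{73 + 37}{9 - 68}\right)^{2} = \left(1 + \frac{73 + 37}{9 - 68}\right)^{2} = \left(1 + \frac{110}{-59}\right)^{2} = \left(1 + 110 \left(- \frac{1}{59}\right)\right)^{2} = \left(1 - \frac{110}{59}\right)^{2} = \left(- \frac{51}{59}\right)^{2} = \frac{2601}{3481}$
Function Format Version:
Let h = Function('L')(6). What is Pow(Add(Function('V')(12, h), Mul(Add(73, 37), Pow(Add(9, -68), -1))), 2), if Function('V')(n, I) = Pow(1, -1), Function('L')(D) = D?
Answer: Rational(2601, 3481) ≈ 0.74720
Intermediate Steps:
h = 6
Function('V')(n, I) = 1
Pow(Add(Function('V')(12, h), Mul(Add(73, 37), Pow(Add(9, -68), -1))), 2) = Pow(Add(1, Mul(Add(73, 37), Pow(Add(9, -68), -1))), 2) = Pow(Add(1, Mul(110, Pow(-59, -1))), 2) = Pow(Add(1, Mul(110, Rational(-1, 59))), 2) = Pow(Add(1, Rational(-110, 59)), 2) = Pow(Rational(-51, 59), 2) = Rational(2601, 3481)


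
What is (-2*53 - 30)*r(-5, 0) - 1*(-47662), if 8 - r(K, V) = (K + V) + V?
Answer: 45894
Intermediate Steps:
r(K, V) = 8 - K - 2*V (r(K, V) = 8 - ((K + V) + V) = 8 - (K + 2*V) = 8 + (-K - 2*V) = 8 - K - 2*V)
(-2*53 - 30)*r(-5, 0) - 1*(-47662) = (-2*53 - 30)*(8 - 1*(-5) - 2*0) - 1*(-47662) = (-106 - 30)*(8 + 5 + 0) + 47662 = -136*13 + 47662 = -1768 + 47662 = 45894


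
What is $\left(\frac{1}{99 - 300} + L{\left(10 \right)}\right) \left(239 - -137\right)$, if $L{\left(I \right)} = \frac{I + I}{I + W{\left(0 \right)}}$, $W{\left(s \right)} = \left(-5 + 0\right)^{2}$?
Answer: $\frac{299672}{1407} \approx 212.99$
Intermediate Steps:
$W{\left(s \right)} = 25$ ($W{\left(s \right)} = \left(-5\right)^{2} = 25$)
$L{\left(I \right)} = \frac{2 I}{25 + I}$ ($L{\left(I \right)} = \frac{I + I}{I + 25} = \frac{2 I}{25 + I}$)
$\left(\frac{1}{99 - 300} + L{\left(10 \right)}\right) \left(239 - -137\right) = \left(\frac{1}{99 - 300} + 2 \cdot 10 \frac{1}{25 + 10}\right) \left(239 - -137\right) = \left(\frac{1}{-201} + 2 \cdot 10 \cdot \frac{1}{35}\right) \left(239 + 137\right) = \left(- \frac{1}{201} + 2 \cdot 10 \cdot \frac{1}{35}\right) 376 = \left(- \frac{1}{201} + \frac{4}{7}\right) 376 = \frac{797}{1407} \cdot 376 = \frac{299672}{1407}$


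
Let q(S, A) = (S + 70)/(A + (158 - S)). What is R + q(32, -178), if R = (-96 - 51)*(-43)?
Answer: 164295/26 ≈ 6319.0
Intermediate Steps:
q(S, A) = (70 + S)/(158 + A - S)
R = 6321 (R = -147*(-43) = 6321)
R + q(32, -178) = 6321 + (70 + 32)/(158 - 178 - 1*32) = 6321 + 102/(158 - 178 - 32) = 6321 + 102/(-52) = 6321 - 1/52*102 = 6321 - 51/26 = 164295/26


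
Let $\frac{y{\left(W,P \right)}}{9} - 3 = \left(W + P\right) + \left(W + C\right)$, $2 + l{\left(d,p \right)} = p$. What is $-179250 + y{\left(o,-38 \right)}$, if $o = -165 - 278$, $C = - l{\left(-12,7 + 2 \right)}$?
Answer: $-187602$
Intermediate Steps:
$l{\left(d,p \right)} = -2 + p$
$C = -7$ ($C = - (-2 + \left(7 + 2\right)) = - (-2 + 9) = \left(-1\right) 7 = -7$)
$o = -443$
$y{\left(W,P \right)} = -36 + 9 P + 18 W$ ($y{\left(W,P \right)} = 27 + 9 \left(\left(W + P\right) + \left(W - 7\right)\right) = 27 + 9 \left(\left(P + W\right) + \left(-7 + W\right)\right) = 27 + 9 \left(-7 + P + 2 W\right) = 27 + \left(-63 + 9 P + 18 W\right) = -36 + 9 P + 18 W$)
$-179250 + y{\left(o,-38 \right)} = -179250 + \left(-36 + 9 \left(-38\right) + 18 \left(-443\right)\right) = -179250 - 8352 = -187602$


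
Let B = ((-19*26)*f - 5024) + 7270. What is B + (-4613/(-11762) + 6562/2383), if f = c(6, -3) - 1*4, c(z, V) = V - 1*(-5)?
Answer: 90733462987/28028846 ≈ 3237.1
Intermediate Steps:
c(z, V) = 5 + V (c(z, V) = V + 5 = 5 + V)
f = -2 (f = (5 - 3) - 1*4 = 2 - 4 = -2)
B = 3234 (B = (-19*26*(-2) - 5024) + 7270 = (-494*(-2) - 5024) + 7270 = (988 - 5024) + 7270 = -4036 + 7270 = 3234)
B + (-4613/(-11762) + 6562/2383) = 3234 + (-4613/(-11762) + 6562/2383) = 3234 + (-4613*(-1/11762) + 6562*(1/2383)) = 3234 + (4613/11762 + 6562/2383) = 3234 + 88175023/28028846 = 90733462987/28028846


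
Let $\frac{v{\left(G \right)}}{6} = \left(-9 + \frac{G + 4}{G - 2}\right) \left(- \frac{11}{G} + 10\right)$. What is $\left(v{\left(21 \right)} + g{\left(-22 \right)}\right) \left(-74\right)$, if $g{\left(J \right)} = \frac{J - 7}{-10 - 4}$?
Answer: $\frac{4279605}{133} \approx 32177.0$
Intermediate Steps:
$g{\left(J \right)} = \frac{1}{2} - \frac{J}{14}$ ($g{\left(J \right)} = \frac{-7 + J}{-14} = \left(-7 + J\right) \left(- \frac{1}{14}\right) = \frac{1}{2} - \frac{J}{14}$)
$v{\left(G \right)} = 6 \left(-9 + \frac{4 + G}{-2 + G}\right) \left(10 - \frac{11}{G}\right)$ ($v{\left(G \right)} = 6 \left(-9 + \frac{G + 4}{G - 2}\right) \left(- \frac{11}{G} + 10\right) = 6 \left(-9 + \frac{4 + G}{-2 + G}\right) \left(10 - \frac{11}{G}\right)$)
$\left(v{\left(21 \right)} + g{\left(-22 \right)}\right) \left(-74\right) = \left(\frac{12 \left(-121 - 40 \cdot 21^{2} + 154 \cdot 21\right)}{21 \left(-2 + 21\right)} + \left(\frac{1}{2} - - \frac{11}{7}\right)\right) \left(-74\right) = \left(12 \cdot \frac{1}{21} \cdot \frac{1}{19} \left(-121 - 17640 + 3234\right) + \left(\frac{1}{2} + \frac{11}{7}\right)\right) \left(-74\right) = \left(12 \cdot \frac{1}{21} \cdot \frac{1}{19} \left(-121 - 17640 + 3234\right) + \frac{29}{14}\right) \left(-74\right) = \left(12 \cdot \frac{1}{21} \cdot \frac{1}{19} \left(-14527\right) + \frac{29}{14}\right) \left(-74\right) = \left(- \frac{58108}{133} + \frac{29}{14}\right) \left(-74\right) = \left(- \frac{115665}{266}\right) \left(-74\right) = \frac{4279605}{133}$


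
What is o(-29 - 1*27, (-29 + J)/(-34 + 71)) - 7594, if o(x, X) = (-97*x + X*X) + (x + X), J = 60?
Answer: -3034334/1369 ≈ -2216.5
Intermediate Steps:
o(x, X) = X + X**2 - 96*x (o(x, X) = (-97*x + X**2) + (X + x) = (X**2 - 97*x) + (X + x) = X + X**2 - 96*x)
o(-29 - 1*27, (-29 + J)/(-34 + 71)) - 7594 = ((-29 + 60)/(-34 + 71) + ((-29 + 60)/(-34 + 71))**2 - 96*(-29 - 1*27)) - 7594 = (31/37 + (31/37)**2 - 96*(-29 - 27)) - 7594 = (31*(1/37) + (31*(1/37))**2 - 96*(-56)) - 7594 = (31/37 + (31/37)**2 + 5376) - 7594 = (31/37 + 961/1369 + 5376) - 7594 = 7361852/1369 - 7594 = -3034334/1369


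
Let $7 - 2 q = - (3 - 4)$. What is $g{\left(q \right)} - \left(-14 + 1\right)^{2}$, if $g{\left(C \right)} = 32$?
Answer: $-137$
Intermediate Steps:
$q = 3$ ($q = \frac{7}{2} - \frac{\left(-1\right) \left(3 - 4\right)}{2} = \frac{7}{2} - \frac{\left(-1\right) \left(-1\right)}{2} = \frac{7}{2} - \frac{1}{2} = 3$)
$g{\left(q \right)} - \left(-14 + 1\right)^{2} = 32 - \left(-14 + 1\right)^{2} = 32 - \left(-13\right)^{2} = 32 - 169 = -137$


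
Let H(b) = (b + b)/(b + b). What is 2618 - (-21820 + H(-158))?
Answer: 24437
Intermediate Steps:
H(b) = 1 (H(b) = (2*b)/((2*b)) = (2*b)*(1/(2*b)) = 1)
2618 - (-21820 + H(-158)) = 2618 - (-21820 + 1) = 2618 - 1*(-21819) = 2618 + 21819 = 24437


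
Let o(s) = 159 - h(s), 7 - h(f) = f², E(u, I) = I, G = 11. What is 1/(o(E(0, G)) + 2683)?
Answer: 1/2956 ≈ 0.00033830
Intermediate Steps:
h(f) = 7 - f²
o(s) = 152 + s² (o(s) = 159 - (7 - s²) = 159 + (-7 + s²) = 152 + s²)
1/(o(E(0, G)) + 2683) = 1/((152 + 11²) + 2683) = 1/((152 + 121) + 2683) = 1/(273 + 2683) = 1/2956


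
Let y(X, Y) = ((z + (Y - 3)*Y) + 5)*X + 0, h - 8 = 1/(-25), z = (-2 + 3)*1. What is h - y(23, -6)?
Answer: -34301/25 ≈ -1372.0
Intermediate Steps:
z = 1 (z = 1*1 = 1)
h = 199/25 (h = 8 + 1/(-25) = 8 - 1/25 = 199/25 ≈ 7.9600)
y(X, Y) = X*(6 + Y*(-3 + Y)) (y(X, Y) = ((1 + (Y - 3)*Y) + 5)*X + 0 = ((1 + (-3 + Y)*Y) + 5)*X + 0 = ((1 + Y*(-3 + Y)) + 5)*X + 0 = (6 + Y*(-3 + Y))*X + 0 = X*(6 + Y*(-3 + Y)) + 0 = X*(6 + Y*(-3 + Y)))
h - y(23, -6) = 199/25 - 23*(6 + (-6)² - 3*(-6)) = 199/25 - 23*(6 + 36 + 18) = 199/25 - 23*60 = 199/25 - 1*1380 = 199/25 - 1380 = -34301/25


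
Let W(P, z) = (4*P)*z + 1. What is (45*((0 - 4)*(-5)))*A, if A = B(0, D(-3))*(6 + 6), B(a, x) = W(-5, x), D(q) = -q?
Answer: -637200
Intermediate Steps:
W(P, z) = 1 + 4*P*z (W(P, z) = 4*P*z + 1 = 1 + 4*P*z)
B(a, x) = 1 - 20*x (B(a, x) = 1 + 4*(-5)*x = 1 - 20*x)
A = -708 (A = (1 - (-20)*(-3))*(6 + 6) = (1 - 20*3)*12 = (1 - 60)*12 = -59*12 = -708)
(45*((0 - 4)*(-5)))*A = (45*((0 - 4)*(-5)))*(-708) = (45*(-4*(-5)))*(-708) = (45*20)*(-708) = 900*(-708) = -637200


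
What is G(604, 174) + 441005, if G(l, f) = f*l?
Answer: 546101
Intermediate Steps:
G(604, 174) + 441005 = 174*604 + 441005 = 105096 + 441005 = 546101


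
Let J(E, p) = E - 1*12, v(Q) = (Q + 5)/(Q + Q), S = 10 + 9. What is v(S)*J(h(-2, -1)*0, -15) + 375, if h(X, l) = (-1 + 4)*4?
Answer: 6981/19 ≈ 367.42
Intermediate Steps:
h(X, l) = 12 (h(X, l) = 3*4 = 12)
S = 19
v(Q) = (5 + Q)/(2*Q) (v(Q) = (5 + Q)/((2*Q)) = (5 + Q)*(1/(2*Q)) = (5 + Q)/(2*Q))
J(E, p) = -12 + E (J(E, p) = E - 12 = -12 + E)
v(S)*J(h(-2, -1)*0, -15) + 375 = ((½)*(5 + 19)/19)*(-12 + 12*0) + 375 = ((½)*(1/19)*24)*(-12 + 0) + 375 = (12/19)*(-12) + 375 = -144/19 + 375 = 6981/19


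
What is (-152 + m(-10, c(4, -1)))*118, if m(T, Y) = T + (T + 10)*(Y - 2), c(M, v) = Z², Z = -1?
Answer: -19116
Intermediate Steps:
c(M, v) = 1 (c(M, v) = (-1)² = 1)
m(T, Y) = T + (-2 + Y)*(10 + T) (m(T, Y) = T + (10 + T)*(-2 + Y) = T + (-2 + Y)*(10 + T))
(-152 + m(-10, c(4, -1)))*118 = (-152 + (-20 - 1*(-10) + 10*1 - 10*1))*118 = (-152 + (-20 + 10 + 10 - 10))*118 = (-152 - 10)*118 = -162*118 = -19116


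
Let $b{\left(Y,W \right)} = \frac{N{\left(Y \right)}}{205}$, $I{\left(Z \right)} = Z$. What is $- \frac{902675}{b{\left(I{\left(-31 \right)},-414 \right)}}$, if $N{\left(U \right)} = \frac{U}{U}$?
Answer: $-185048375$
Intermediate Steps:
$N{\left(U \right)} = 1$
$b{\left(Y,W \right)} = \frac{1}{205}$ ($b{\left(Y,W \right)} = 1 \cdot \frac{1}{205} = \frac{1}{205}$)
$- \frac{902675}{b{\left(I{\left(-31 \right)},-414 \right)}} = - 902675 \frac{1}{\frac{1}{205}} = \left(-902675\right) 205 = -185048375$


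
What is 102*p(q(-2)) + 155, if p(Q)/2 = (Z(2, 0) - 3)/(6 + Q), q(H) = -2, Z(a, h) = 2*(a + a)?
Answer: 410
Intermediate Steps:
Z(a, h) = 4*a (Z(a, h) = 2*(2*a) = 4*a)
p(Q) = 10/(6 + Q) (p(Q) = 2*((4*2 - 3)/(6 + Q)) = 2*((8 - 3)/(6 + Q)) = 2*(5/(6 + Q)) = 10/(6 + Q))
102*p(q(-2)) + 155 = 102*(10/(6 - 2)) + 155 = 102*(10/4) + 155 = 102*(10*(1/4)) + 155 = 102*(5/2) + 155 = 255 + 155 = 410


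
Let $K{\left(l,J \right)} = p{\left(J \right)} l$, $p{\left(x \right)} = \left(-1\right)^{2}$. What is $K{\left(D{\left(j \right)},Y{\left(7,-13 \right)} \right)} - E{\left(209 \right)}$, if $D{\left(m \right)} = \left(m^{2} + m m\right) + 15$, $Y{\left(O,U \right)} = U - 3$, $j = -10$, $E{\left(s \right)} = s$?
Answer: $6$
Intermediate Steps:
$Y{\left(O,U \right)} = -3 + U$ ($Y{\left(O,U \right)} = U - 3 = -3 + U$)
$D{\left(m \right)} = 15 + 2 m^{2}$ ($D{\left(m \right)} = \left(m^{2} + m^{2}\right) + 15 = 2 m^{2} + 15 = 15 + 2 m^{2}$)
$p{\left(x \right)} = 1$
$K{\left(l,J \right)} = l$ ($K{\left(l,J \right)} = 1 l = l$)
$K{\left(D{\left(j \right)},Y{\left(7,-13 \right)} \right)} - E{\left(209 \right)} = \left(15 + 2 \left(-10\right)^{2}\right) - 209 = \left(15 + 2 \cdot 100\right) - 209 = \left(15 + 200\right) - 209 = 215 - 209 = 6$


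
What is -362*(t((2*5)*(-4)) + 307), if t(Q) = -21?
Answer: -103532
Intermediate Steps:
-362*(t((2*5)*(-4)) + 307) = -362*(-21 + 307) = -362*286 = -103532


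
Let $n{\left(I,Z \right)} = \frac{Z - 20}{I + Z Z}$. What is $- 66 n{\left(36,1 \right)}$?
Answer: $\frac{1254}{37} \approx 33.892$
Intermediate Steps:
$n{\left(I,Z \right)} = \frac{-20 + Z}{I + Z^{2}}$
$- 66 n{\left(36,1 \right)} = - 66 \frac{-20 + 1}{36 + 1^{2}} = - 66 \frac{1}{36 + 1} \left(-19\right) = - 66 \cdot \frac{1}{37} \left(-19\right) = \left(-66\right) \left(- \frac{19}{37}\right) = \frac{1254}{37}$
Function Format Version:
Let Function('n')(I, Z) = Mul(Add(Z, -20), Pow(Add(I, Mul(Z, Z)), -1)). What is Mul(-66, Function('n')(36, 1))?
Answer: Rational(1254, 37) ≈ 33.892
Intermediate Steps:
Function('n')(I, Z) = Mul(Pow(Add(I, Pow(Z, 2)), -1), Add(-20, Z)) (Function('n')(I, Z) = Mul(Add(-20, Z), Pow(Add(I, Pow(Z, 2)), -1)) = Mul(Pow(Add(I, Pow(Z, 2)), -1), Add(-20, Z)))
Mul(-66, Function('n')(36, 1)) = Mul(-66, Mul(Pow(Add(36, Pow(1, 2)), -1), Add(-20, 1))) = Mul(-66, Mul(Pow(Add(36, 1), -1), -19)) = Mul(-66, Mul(Pow(37, -1), -19)) = Mul(-66, Mul(Rational(1, 37), -19)) = Mul(-66, Rational(-19, 37)) = Rational(1254, 37)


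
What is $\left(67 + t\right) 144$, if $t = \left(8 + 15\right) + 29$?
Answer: $17136$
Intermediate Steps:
$t = 52$ ($t = 23 + 29 = 52$)
$\left(67 + t\right) 144 = \left(67 + 52\right) 144 = 119 \cdot 144 = 17136$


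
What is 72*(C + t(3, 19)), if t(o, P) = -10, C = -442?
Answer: -32544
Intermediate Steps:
72*(C + t(3, 19)) = 72*(-442 - 10) = 72*(-452) = -32544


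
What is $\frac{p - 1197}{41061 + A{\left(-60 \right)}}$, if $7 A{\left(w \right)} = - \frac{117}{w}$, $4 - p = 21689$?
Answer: $- \frac{3203480}{5748579} \approx -0.55726$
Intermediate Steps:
$p = -21685$ ($p = 4 - 21689 = -21685$)
$A{\left(w \right)} = - \frac{117}{7 w}$ ($A{\left(w \right)} = \frac{\left(-117\right) \frac{1}{w}}{7} = - \frac{117}{7 w}$)
$\frac{p - 1197}{41061 + A{\left(-60 \right)}} = \frac{-21685 - 1197}{41061 - \frac{117}{7 \left(-60\right)}} = - \frac{22882}{41061 - - \frac{39}{140}} = - \frac{22882}{41061 + \frac{39}{140}} = - \frac{22882}{\frac{5748579}{140}} = \left(-22882\right) \frac{140}{5748579} = - \frac{3203480}{5748579}$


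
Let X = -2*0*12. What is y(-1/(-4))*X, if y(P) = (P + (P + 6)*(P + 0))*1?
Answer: 0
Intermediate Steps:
y(P) = P + P*(6 + P) (y(P) = (P + (6 + P)*P)*1 = (P + P*(6 + P))*1 = P + P*(6 + P))
X = 0 (X = 0*12 = 0)
y(-1/(-4))*X = ((-1/(-4))*(7 - 1/(-4)))*0 = ((-1*(-1/4))*(7 - 1*(-1/4)))*0 = ((7 + 1/4)/4)*0 = ((1/4)*(29/4))*0 = (29/16)*0 = 0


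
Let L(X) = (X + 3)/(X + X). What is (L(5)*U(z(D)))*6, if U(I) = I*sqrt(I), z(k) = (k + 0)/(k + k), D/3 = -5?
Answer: 6*sqrt(2)/5 ≈ 1.6971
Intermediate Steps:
D = -15 (D = 3*(-5) = -15)
z(k) = 1/2 (z(k) = k/((2*k)) = k*(1/(2*k)) = 1/2)
U(I) = I**(3/2)
L(X) = (3 + X)/(2*X) (L(X) = (3 + X)/((2*X)) = (3 + X)*(1/(2*X)) = (3 + X)/(2*X))
(L(5)*U(z(D)))*6 = (((1/2)*(3 + 5)/5)*(1/2)**(3/2))*6 = (((1/2)*(1/5)*8)*(sqrt(2)/4))*6 = (4*(sqrt(2)/4)/5)*6 = (sqrt(2)/5)*6 = 6*sqrt(2)/5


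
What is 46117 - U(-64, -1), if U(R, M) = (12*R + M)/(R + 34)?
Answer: 1382741/30 ≈ 46091.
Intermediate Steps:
U(R, M) = (M + 12*R)/(34 + R)
46117 - U(-64, -1) = 46117 - (-1 + 12*(-64))/(34 - 64) = 46117 - (-1 - 768)/(-30) = 46117 - (-1)*(-769)/30 = 46117 - 1*769/30 = 46117 - 769/30 = 1382741/30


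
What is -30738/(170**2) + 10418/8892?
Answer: 1734869/16061175 ≈ 0.10802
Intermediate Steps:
-30738/(170**2) + 10418/8892 = -30738/28900 + 10418*(1/8892) = -30738*1/28900 + 5209/4446 = -15369/14450 + 5209/4446 = 1734869/16061175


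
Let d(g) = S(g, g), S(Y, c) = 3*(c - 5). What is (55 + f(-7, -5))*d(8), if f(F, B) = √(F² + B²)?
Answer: 495 + 9*√74 ≈ 572.42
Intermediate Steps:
S(Y, c) = -15 + 3*c (S(Y, c) = 3*(-5 + c) = -15 + 3*c)
f(F, B) = √(B² + F²)
d(g) = -15 + 3*g
(55 + f(-7, -5))*d(8) = (55 + √((-5)² + (-7)²))*(-15 + 3*8) = (55 + √(25 + 49))*(-15 + 24) = (55 + √74)*9 = 495 + 9*√74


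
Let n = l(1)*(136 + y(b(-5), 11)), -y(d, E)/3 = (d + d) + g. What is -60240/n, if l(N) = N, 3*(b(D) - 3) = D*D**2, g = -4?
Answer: -3012/19 ≈ -158.53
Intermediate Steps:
b(D) = 3 + D**3/3 (b(D) = 3 + (D*D**2)/3 = 3 + D**3/3)
y(d, E) = 12 - 6*d (y(d, E) = -3*((d + d) - 4) = -3*(2*d - 4) = -3*(-4 + 2*d) = 12 - 6*d)
n = 380 (n = 1*(136 + (12 - 6*(3 + (1/3)*(-5)**3))) = 1*(136 + (12 - 6*(3 + (1/3)*(-125)))) = 1*(136 + (12 - 6*(3 - 125/3))) = 1*(136 + (12 - 6*(-116/3))) = 1*(136 + (12 + 232)) = 1*(136 + 244) = 1*380 = 380)
-60240/n = -60240/380 = -60240*1/380 = -3012/19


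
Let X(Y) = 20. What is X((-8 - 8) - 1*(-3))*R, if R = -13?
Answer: -260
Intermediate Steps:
X((-8 - 8) - 1*(-3))*R = 20*(-13) = -260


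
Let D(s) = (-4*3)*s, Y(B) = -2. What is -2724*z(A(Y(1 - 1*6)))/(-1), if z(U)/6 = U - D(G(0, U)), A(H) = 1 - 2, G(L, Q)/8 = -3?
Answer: -4723416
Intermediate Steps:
G(L, Q) = -24 (G(L, Q) = 8*(-3) = -24)
D(s) = -12*s
A(H) = -1
z(U) = -1728 + 6*U (z(U) = 6*(U - (-12)*(-24)) = 6*(U - 1*288) = 6*(U - 288) = 6*(-288 + U) = -1728 + 6*U)
-2724*z(A(Y(1 - 1*6)))/(-1) = -2724*(-1728 + 6*(-1))/(-1) = -2724*(-1728 - 6)*(-1) = -(-4723416)*(-1) = -2724*1734 = -4723416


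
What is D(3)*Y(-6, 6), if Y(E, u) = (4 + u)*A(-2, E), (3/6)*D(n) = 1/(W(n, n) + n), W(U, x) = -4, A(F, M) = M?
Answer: 120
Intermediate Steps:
D(n) = 2/(-4 + n)
Y(E, u) = E*(4 + u) (Y(E, u) = (4 + u)*E = E*(4 + u))
D(3)*Y(-6, 6) = (2/(-4 + 3))*(-6*(4 + 6)) = (2/(-1))*(-6*10) = (2*(-1))*(-60) = -2*(-60) = 120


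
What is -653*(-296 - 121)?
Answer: 272301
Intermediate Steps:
-653*(-296 - 121) = -653*(-417) = 272301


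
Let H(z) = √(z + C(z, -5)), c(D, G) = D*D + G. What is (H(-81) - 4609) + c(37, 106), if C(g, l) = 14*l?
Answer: -3134 + I*√151 ≈ -3134.0 + 12.288*I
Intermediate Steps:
c(D, G) = G + D² (c(D, G) = D² + G = G + D²)
H(z) = √(-70 + z) (H(z) = √(z + 14*(-5)) = √(z - 70) = √(-70 + z))
(H(-81) - 4609) + c(37, 106) = (√(-70 - 81) - 4609) + (106 + 37²) = (√(-151) - 4609) + (106 + 1369) = (I*√151 - 4609) + 1475 = (-4609 + I*√151) + 1475 = -3134 + I*√151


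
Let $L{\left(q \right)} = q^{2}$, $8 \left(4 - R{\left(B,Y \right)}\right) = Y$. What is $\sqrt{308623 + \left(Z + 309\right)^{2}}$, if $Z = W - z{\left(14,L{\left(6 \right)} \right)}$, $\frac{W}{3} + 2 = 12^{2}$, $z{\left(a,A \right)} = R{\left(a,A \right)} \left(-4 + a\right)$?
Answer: $\sqrt{856223} \approx 925.32$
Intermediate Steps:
$R{\left(B,Y \right)} = 4 - \frac{Y}{8}$
$z{\left(a,A \right)} = \left(-4 + a\right) \left(4 - \frac{A}{8}\right)$ ($z{\left(a,A \right)} = \left(4 - \frac{A}{8}\right) \left(-4 + a\right) = \left(-4 + a\right) \left(4 - \frac{A}{8}\right)$)
$W = 426$ ($W = -6 + 3 \cdot 12^{2} = -6 + 3 \cdot 144 = -6 + 432 = 426$)
$Z = 431$ ($Z = 426 - - \frac{\left(-32 + 6^{2}\right) \left(-4 + 14\right)}{8} = 426 - \left(- \frac{1}{8}\right) \left(-32 + 36\right) 10 = 426 - \left(- \frac{1}{8}\right) 4 \cdot 10 = 426 - -5 = 426 + 5 = 431$)
$\sqrt{308623 + \left(Z + 309\right)^{2}} = \sqrt{308623 + \left(431 + 309\right)^{2}} = \sqrt{308623 + 740^{2}} = \sqrt{308623 + 547600} = \sqrt{856223}$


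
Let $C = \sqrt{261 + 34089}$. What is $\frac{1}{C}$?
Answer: $\frac{\sqrt{1374}}{6870} \approx 0.0053956$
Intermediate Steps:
$C = 5 \sqrt{1374}$ ($C = \sqrt{34350} = 5 \sqrt{1374} \approx 185.34$)
$\frac{1}{C} = \frac{1}{5 \sqrt{1374}} = \frac{\sqrt{1374}}{6870}$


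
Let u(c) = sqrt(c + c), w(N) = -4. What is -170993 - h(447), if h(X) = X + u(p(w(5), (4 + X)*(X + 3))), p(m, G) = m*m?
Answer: -171440 - 4*sqrt(2) ≈ -1.7145e+5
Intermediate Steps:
p(m, G) = m**2
u(c) = sqrt(2)*sqrt(c) (u(c) = sqrt(2*c) = sqrt(2)*sqrt(c))
h(X) = X + 4*sqrt(2) (h(X) = X + sqrt(2)*sqrt((-4)**2) = X + sqrt(2)*sqrt(16) = X + sqrt(2)*4 = X + 4*sqrt(2))
-170993 - h(447) = -170993 - (447 + 4*sqrt(2)) = -170993 + (-447 - 4*sqrt(2)) = -171440 - 4*sqrt(2)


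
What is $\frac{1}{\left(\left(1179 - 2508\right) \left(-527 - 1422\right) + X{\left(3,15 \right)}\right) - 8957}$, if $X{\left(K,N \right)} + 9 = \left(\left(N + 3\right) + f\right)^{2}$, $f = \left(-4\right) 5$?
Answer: $\frac{1}{2581259} \approx 3.8741 \cdot 10^{-7}$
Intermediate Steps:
$f = -20$
$X{\left(K,N \right)} = -9 + \left(-17 + N\right)^{2}$ ($X{\left(K,N \right)} = -9 + \left(\left(N + 3\right) - 20\right)^{2} = -9 + \left(\left(3 + N\right) - 20\right)^{2} = -9 + \left(-17 + N\right)^{2}$)
$\frac{1}{\left(\left(1179 - 2508\right) \left(-527 - 1422\right) + X{\left(3,15 \right)}\right) - 8957} = \frac{1}{\left(\left(1179 - 2508\right) \left(-527 - 1422\right) - \left(9 - \left(-17 + 15\right)^{2}\right)\right) - 8957} = \frac{1}{\left(\left(-1329\right) \left(-1949\right) - \left(9 - \left(-2\right)^{2}\right)\right) - 8957} = \frac{1}{\left(2590221 + \left(-9 + 4\right)\right) - 8957} = \frac{1}{\left(2590221 - 5\right) - 8957} = \frac{1}{2590216 - 8957} = \frac{1}{2581259}$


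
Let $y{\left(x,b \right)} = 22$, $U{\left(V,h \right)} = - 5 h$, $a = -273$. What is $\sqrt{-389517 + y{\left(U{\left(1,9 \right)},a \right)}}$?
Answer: $i \sqrt{389495} \approx 624.1 i$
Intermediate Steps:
$\sqrt{-389517 + y{\left(U{\left(1,9 \right)},a \right)}} = \sqrt{-389517 + 22} = \sqrt{-389495} = i \sqrt{389495}$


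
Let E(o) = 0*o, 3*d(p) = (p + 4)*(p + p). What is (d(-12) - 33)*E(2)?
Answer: 0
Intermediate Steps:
d(p) = 2*p*(4 + p)/3 (d(p) = ((p + 4)*(p + p))/3 = ((4 + p)*(2*p))/3 = (2*p*(4 + p))/3 = 2*p*(4 + p)/3)
E(o) = 0
(d(-12) - 33)*E(2) = ((⅔)*(-12)*(4 - 12) - 33)*0 = ((⅔)*(-12)*(-8) - 33)*0 = (64 - 33)*0 = 31*0 = 0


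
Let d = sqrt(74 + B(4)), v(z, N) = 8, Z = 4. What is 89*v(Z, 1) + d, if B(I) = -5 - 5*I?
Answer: 719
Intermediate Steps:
d = 7 (d = sqrt(74 + (-5 - 5*4)) = sqrt(74 + (-5 - 20)) = sqrt(74 - 25) = sqrt(49) = 7)
89*v(Z, 1) + d = 89*8 + 7 = 712 + 7 = 719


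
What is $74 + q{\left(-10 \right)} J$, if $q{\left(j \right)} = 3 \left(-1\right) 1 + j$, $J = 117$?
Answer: $-1447$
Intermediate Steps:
$q{\left(j \right)} = -3 + j$ ($q{\left(j \right)} = \left(-3\right) 1 + j = -3 + j$)
$74 + q{\left(-10 \right)} J = 74 + \left(-3 - 10\right) 117 = 74 - 1521 = -1447$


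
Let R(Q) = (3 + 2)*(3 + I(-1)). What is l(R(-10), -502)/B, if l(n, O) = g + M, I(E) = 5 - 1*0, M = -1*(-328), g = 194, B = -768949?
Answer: -522/768949 ≈ -0.00067885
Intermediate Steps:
M = 328
I(E) = 5 (I(E) = 5 + 0 = 5)
R(Q) = 40 (R(Q) = (3 + 2)*(3 + 5) = 5*8 = 40)
l(n, O) = 522 (l(n, O) = 194 + 328 = 522)
l(R(-10), -502)/B = 522/(-768949) = 522*(-1/768949) = -522/768949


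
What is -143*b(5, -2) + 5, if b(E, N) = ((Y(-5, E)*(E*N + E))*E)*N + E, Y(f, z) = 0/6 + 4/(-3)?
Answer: 26470/3 ≈ 8823.3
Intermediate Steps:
Y(f, z) = -4/3 (Y(f, z) = 0*(1/6) + 4*(-1/3) = 0 - 4/3 = -4/3)
b(E, N) = E + E*N*(-4*E/3 - 4*E*N/3) (b(E, N) = ((-4*(E*N + E)/3)*E)*N + E = ((-4*(E + E*N)/3)*E)*N + E = ((-4*E/3 - 4*E*N/3)*E)*N + E = (E*(-4*E/3 - 4*E*N/3))*N + E = E*N*(-4*E/3 - 4*E*N/3) + E = E + E*N*(-4*E/3 - 4*E*N/3))
-143*b(5, -2) + 5 = -143*5*(3 - 4*5*(-2) - 4*5*(-2)**2)/3 + 5 = -143*5*(3 + 40 - 4*5*4)/3 + 5 = -143*5*(3 + 40 - 80)/3 + 5 = -143*5*(-37)/3 + 5 = -143*(-185/3) + 5 = 26455/3 + 5 = 26470/3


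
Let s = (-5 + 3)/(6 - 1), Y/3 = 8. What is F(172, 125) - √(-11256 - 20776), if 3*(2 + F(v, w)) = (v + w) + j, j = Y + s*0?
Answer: 105 - 4*I*√2002 ≈ 105.0 - 178.97*I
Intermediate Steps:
Y = 24 (Y = 3*8 = 24)
s = -⅖ (s = -2/5 = -2*⅕ = -⅖ ≈ -0.40000)
j = 24 (j = 24 - ⅖*0 = 24 + 0 = 24)
F(v, w) = 6 + v/3 + w/3 (F(v, w) = -2 + ((v + w) + 24)/3 = -2 + (24 + v + w)/3 = -2 + (8 + v/3 + w/3) = 6 + v/3 + w/3)
F(172, 125) - √(-11256 - 20776) = (6 + (⅓)*172 + (⅓)*125) - √(-11256 - 20776) = (6 + 172/3 + 125/3) - √(-32032) = 105 - 4*I*√2002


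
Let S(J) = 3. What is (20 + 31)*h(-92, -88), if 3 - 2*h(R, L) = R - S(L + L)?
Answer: 2499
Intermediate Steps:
h(R, L) = 3 - R/2 (h(R, L) = 3/2 - (R - 1*3)/2 = 3/2 - (R - 3)/2 = 3/2 - (-3 + R)/2 = 3/2 + (3/2 - R/2) = 3 - R/2)
(20 + 31)*h(-92, -88) = (20 + 31)*(3 - ½*(-92)) = 51*(3 + 46) = 51*49 = 2499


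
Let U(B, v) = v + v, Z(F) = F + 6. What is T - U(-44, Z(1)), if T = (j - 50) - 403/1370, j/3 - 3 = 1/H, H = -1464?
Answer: -18484417/334280 ≈ -55.296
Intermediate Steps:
j = 4391/488 (j = 9 + 3/(-1464) = 9 + 3*(-1/1464) = 9 - 1/488 = 4391/488 ≈ 8.9980)
Z(F) = 6 + F
U(B, v) = 2*v
T = -13804497/334280 (T = (4391/488 - 50) - 403/1370 = -20009/488 - 403*1/1370 = -20009/488 - 403/1370 = -13804497/334280 ≈ -41.296)
T - U(-44, Z(1)) = -13804497/334280 - 2*(6 + 1) = -13804497/334280 - 2*7 = -13804497/334280 - 1*14 = -13804497/334280 - 14 = -18484417/334280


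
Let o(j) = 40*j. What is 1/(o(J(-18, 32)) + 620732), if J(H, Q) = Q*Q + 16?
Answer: 1/662332 ≈ 1.5098e-6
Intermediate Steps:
J(H, Q) = 16 + Q² (J(H, Q) = Q² + 16 = 16 + Q²)
1/(o(J(-18, 32)) + 620732) = 1/(40*(16 + 32²) + 620732) = 1/(40*(16 + 1024) + 620732) = 1/(40*1040 + 620732) = 1/(41600 + 620732) = 1/662332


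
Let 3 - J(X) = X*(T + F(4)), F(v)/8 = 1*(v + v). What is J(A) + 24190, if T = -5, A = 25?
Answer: 22718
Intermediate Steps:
F(v) = 16*v (F(v) = 8*(1*(v + v)) = 8*(1*(2*v)) = 8*(2*v) = 16*v)
J(X) = 3 - 59*X (J(X) = 3 - X*(-5 + 16*4) = 3 - X*(-5 + 64) = 3 - X*59 = 3 - 59*X)
J(A) + 24190 = (3 - 59*25) + 24190 = (3 - 1475) + 24190 = -1472 + 24190 = 22718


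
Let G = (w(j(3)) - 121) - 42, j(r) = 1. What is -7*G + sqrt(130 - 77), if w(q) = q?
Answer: 1134 + sqrt(53) ≈ 1141.3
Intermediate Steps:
G = -162 (G = (1 - 121) - 42 = -120 - 42 = -162)
-7*G + sqrt(130 - 77) = -7*(-162) + sqrt(130 - 77) = 1134 + sqrt(53)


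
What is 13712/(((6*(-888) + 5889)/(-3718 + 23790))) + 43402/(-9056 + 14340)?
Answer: 727162605749/1482162 ≈ 4.9061e+5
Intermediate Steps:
13712/(((6*(-888) + 5889)/(-3718 + 23790))) + 43402/(-9056 + 14340) = 13712/(((-5328 + 5889)/20072)) + 43402/5284 = 13712/((561*(1/20072))) + 43402*(1/5284) = 13712/(561/20072) + 21701/2642 = 13712*(20072/561) + 21701/2642 = 275227264/561 + 21701/2642 = 727162605749/1482162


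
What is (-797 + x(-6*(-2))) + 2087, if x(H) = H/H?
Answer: 1291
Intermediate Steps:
x(H) = 1
(-797 + x(-6*(-2))) + 2087 = (-797 + 1) + 2087 = -796 + 2087 = 1291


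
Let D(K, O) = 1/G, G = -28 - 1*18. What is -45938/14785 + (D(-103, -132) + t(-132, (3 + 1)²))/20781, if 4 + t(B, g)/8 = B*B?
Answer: 16955595409/4711121970 ≈ 3.5991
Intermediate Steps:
t(B, g) = -32 + 8*B² (t(B, g) = -32 + 8*(B*B) = -32 + 8*B²)
G = -46 (G = -28 - 18 = -46)
D(K, O) = -1/46 (D(K, O) = 1/(-46) = -1/46)
-45938/14785 + (D(-103, -132) + t(-132, (3 + 1)²))/20781 = -45938/14785 + (-1/46 + (-32 + 8*(-132)²))/20781 = -45938*1/14785 + (-1/46 + (-32 + 8*17424))*(1/20781) = -45938/14785 + (-1/46 + (-32 + 139392))*(1/20781) = -45938/14785 + (-1/46 + 139360)*(1/20781) = -45938/14785 + (6410559/46)*(1/20781) = -45938/14785 + 2136853/318642 = 16955595409/4711121970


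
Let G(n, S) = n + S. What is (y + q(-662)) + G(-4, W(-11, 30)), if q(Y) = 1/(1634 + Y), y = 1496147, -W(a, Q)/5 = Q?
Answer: 1454105197/972 ≈ 1.4960e+6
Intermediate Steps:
W(a, Q) = -5*Q
G(n, S) = S + n
(y + q(-662)) + G(-4, W(-11, 30)) = (1496147 + 1/(1634 - 662)) + (-5*30 - 4) = (1496147 + 1/972) + (-150 - 4) = (1496147 + 1/972) - 154 = 1454254885/972 - 154 = 1454105197/972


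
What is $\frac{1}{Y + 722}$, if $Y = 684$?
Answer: $\frac{1}{1406} \approx 0.00071124$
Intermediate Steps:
$\frac{1}{Y + 722} = \frac{1}{684 + 722} = \frac{1}{1406}$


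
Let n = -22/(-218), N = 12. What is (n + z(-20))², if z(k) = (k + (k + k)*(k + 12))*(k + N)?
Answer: 68428804921/11881 ≈ 5.7595e+6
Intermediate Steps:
z(k) = (12 + k)*(k + 2*k*(12 + k)) (z(k) = (k + (k + k)*(k + 12))*(k + 12) = (k + (2*k)*(12 + k))*(12 + k) = (k + 2*k*(12 + k))*(12 + k) = (12 + k)*(k + 2*k*(12 + k)))
n = 11/109 (n = -22*(-1/218) = 11/109 ≈ 0.10092)
(n + z(-20))² = (11/109 - 20*(300 + 2*(-20)² + 49*(-20)))² = (11/109 - 20*(300 + 2*400 - 980))² = (11/109 - 20*(300 + 800 - 980))² = (11/109 - 20*120)² = (11/109 - 2400)² = (-261589/109)² = 68428804921/11881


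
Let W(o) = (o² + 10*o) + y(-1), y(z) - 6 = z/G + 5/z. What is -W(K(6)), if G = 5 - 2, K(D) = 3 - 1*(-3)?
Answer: -290/3 ≈ -96.667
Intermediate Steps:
K(D) = 6 (K(D) = 3 + 3 = 6)
G = 3
y(z) = 6 + 5/z + z/3 (y(z) = 6 + (z/3 + 5/z) = 6 + (5/z + z/3) = 6 + 5/z + z/3)
W(o) = ⅔ + o² + 10*o (W(o) = (o² + 10*o) + (6 + 5/(-1) + (⅓)*(-1)) = (o² + 10*o) + (6 + 5*(-1) - ⅓) = (o² + 10*o) + (6 - 5 - ⅓) = (o² + 10*o) + ⅔ = ⅔ + o² + 10*o)
-W(K(6)) = -(⅔ + 6² + 10*6) = -(⅔ + 36 + 60) = -1*290/3 = -290/3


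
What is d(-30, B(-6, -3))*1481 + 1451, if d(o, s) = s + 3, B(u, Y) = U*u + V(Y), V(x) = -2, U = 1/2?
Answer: -1511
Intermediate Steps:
U = 1/2 ≈ 0.50000
B(u, Y) = -2 + u/2 (B(u, Y) = u/2 - 2 = -2 + u/2)
d(o, s) = 3 + s
d(-30, B(-6, -3))*1481 + 1451 = (3 + (-2 + (1/2)*(-6)))*1481 + 1451 = (3 + (-2 - 3))*1481 + 1451 = (3 - 5)*1481 + 1451 = -2*1481 + 1451 = -2962 + 1451 = -1511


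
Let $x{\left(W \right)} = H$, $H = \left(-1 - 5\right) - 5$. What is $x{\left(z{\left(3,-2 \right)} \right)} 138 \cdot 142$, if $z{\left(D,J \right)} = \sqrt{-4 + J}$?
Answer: $-215556$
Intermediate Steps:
$H = -11$ ($H = -6 - 5 = -11$)
$x{\left(W \right)} = -11$
$x{\left(z{\left(3,-2 \right)} \right)} 138 \cdot 142 = \left(-11\right) 138 \cdot 142 = \left(-1518\right) 142 = -215556$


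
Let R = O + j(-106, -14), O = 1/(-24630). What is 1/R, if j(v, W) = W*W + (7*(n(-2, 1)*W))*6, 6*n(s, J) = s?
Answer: 24630/9654959 ≈ 0.0025510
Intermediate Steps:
n(s, J) = s/6
O = -1/24630 ≈ -4.0601e-5
j(v, W) = W² - 14*W (j(v, W) = W*W + (7*(((⅙)*(-2))*W))*6 = W² + (7*(-W/3))*6 = W² - 7*W/3*6 = W² - 14*W)
R = 9654959/24630 (R = -1/24630 - 14*(-14 - 14) = -1/24630 - 14*(-28) = -1/24630 + 392 = 9654959/24630 ≈ 392.00)
1/R = 1/(9654959/24630) = 24630/9654959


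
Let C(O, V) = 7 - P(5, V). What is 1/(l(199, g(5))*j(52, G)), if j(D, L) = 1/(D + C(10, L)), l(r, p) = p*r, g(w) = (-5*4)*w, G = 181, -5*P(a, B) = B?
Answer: -119/24875 ≈ -0.0047839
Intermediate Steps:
P(a, B) = -B/5
g(w) = -20*w
C(O, V) = 7 + V/5 (C(O, V) = 7 - (-1)*V/5 = 7 + V/5)
j(D, L) = 1/(7 + D + L/5) (j(D, L) = 1/(D + (7 + L/5)) = 1/(7 + D + L/5))
1/(l(199, g(5))*j(52, G)) = 1/(((-20*5*199))*((5/(35 + 181 + 5*52)))) = 1/(((-100*199))*((5/(35 + 181 + 260)))) = 1/((-19900)*((5/476))) = -1/(19900*(5*(1/476))) = -1/(19900*5/476) = -1/19900*476/5 = -119/24875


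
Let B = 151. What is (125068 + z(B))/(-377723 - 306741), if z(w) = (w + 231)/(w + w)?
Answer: -18885459/103354064 ≈ -0.18273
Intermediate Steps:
z(w) = (231 + w)/(2*w) (z(w) = (231 + w)/((2*w)) = (231 + w)*(1/(2*w)) = (231 + w)/(2*w))
(125068 + z(B))/(-377723 - 306741) = (125068 + (½)*(231 + 151)/151)/(-377723 - 306741) = (125068 + (½)*(1/151)*382)/(-684464) = (125068 + 191/151)*(-1/684464) = (18885459/151)*(-1/684464) = -18885459/103354064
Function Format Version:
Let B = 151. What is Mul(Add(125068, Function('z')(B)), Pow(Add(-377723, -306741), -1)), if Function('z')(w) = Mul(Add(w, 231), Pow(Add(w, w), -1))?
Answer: Rational(-18885459, 103354064) ≈ -0.18273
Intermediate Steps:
Function('z')(w) = Mul(Rational(1, 2), Pow(w, -1), Add(231, w)) (Function('z')(w) = Mul(Add(231, w), Pow(Mul(2, w), -1)) = Mul(Add(231, w), Mul(Rational(1, 2), Pow(w, -1))) = Mul(Rational(1, 2), Pow(w, -1), Add(231, w)))
Mul(Add(125068, Function('z')(B)), Pow(Add(-377723, -306741), -1)) = Mul(Add(125068, Mul(Rational(1, 2), Pow(151, -1), Add(231, 151))), Pow(Add(-377723, -306741), -1)) = Mul(Add(125068, Mul(Rational(1, 2), Rational(1, 151), 382)), Pow(-684464, -1)) = Mul(Add(125068, Rational(191, 151)), Rational(-1, 684464)) = Mul(Rational(18885459, 151), Rational(-1, 684464)) = Rational(-18885459, 103354064)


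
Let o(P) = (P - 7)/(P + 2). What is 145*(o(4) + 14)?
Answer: 3915/2 ≈ 1957.5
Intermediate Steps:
o(P) = (-7 + P)/(2 + P)
145*(o(4) + 14) = 145*((-7 + 4)/(2 + 4) + 14) = 145*(-3/6 + 14) = 145*((1/6)*(-3) + 14) = 145*(-1/2 + 14) = 145*(27/2) = 3915/2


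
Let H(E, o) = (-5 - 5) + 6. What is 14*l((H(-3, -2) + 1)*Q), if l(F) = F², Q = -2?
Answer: 504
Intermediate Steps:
H(E, o) = -4 (H(E, o) = -10 + 6 = -4)
14*l((H(-3, -2) + 1)*Q) = 14*((-4 + 1)*(-2))² = 14*(-3*(-2))² = 14*6² = 14*36 = 504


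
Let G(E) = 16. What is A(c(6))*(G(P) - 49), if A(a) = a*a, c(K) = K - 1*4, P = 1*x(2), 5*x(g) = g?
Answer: -132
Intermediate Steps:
x(g) = g/5
P = ⅖ (P = 1*((⅕)*2) = 1*(⅖) = ⅖ ≈ 0.40000)
c(K) = -4 + K (c(K) = K - 4 = -4 + K)
A(a) = a²
A(c(6))*(G(P) - 49) = (-4 + 6)²*(16 - 49) = 2²*(-33) = 4*(-33) = -132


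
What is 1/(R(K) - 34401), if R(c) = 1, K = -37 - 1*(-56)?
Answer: -1/34400 ≈ -2.9070e-5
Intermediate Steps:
K = 19 (K = -37 + 56 = 19)
1/(R(K) - 34401) = 1/(1 - 34401) = 1/(-34400) = -1/34400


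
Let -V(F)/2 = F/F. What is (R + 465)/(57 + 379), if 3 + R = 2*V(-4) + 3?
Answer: 461/436 ≈ 1.0573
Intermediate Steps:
V(F) = -2 (V(F) = -2*F/F = -2*1 = -2)
R = -4 (R = -3 + (2*(-2) + 3) = -3 + (-4 + 3) = -3 - 1 = -4)
(R + 465)/(57 + 379) = (-4 + 465)/(57 + 379) = 461/436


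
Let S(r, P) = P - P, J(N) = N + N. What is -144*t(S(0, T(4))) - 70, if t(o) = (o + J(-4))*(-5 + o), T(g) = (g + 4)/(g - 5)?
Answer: -5830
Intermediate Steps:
J(N) = 2*N
T(g) = (4 + g)/(-5 + g)
S(r, P) = 0
t(o) = (-8 + o)*(-5 + o) (t(o) = (o + 2*(-4))*(-5 + o) = (o - 8)*(-5 + o) = (-8 + o)*(-5 + o))
-144*t(S(0, T(4))) - 70 = -144*(40 + 0**2 - 13*0) - 70 = -144*(40 + 0 + 0) - 70 = -144*40 - 70 = -5760 - 70 = -5830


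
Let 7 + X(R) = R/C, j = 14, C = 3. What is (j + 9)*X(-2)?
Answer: -529/3 ≈ -176.33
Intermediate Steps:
X(R) = -7 + R/3
(j + 9)*X(-2) = (14 + 9)*(-7 + (⅓)*(-2)) = 23*(-7 - ⅔) = 23*(-23/3) = -529/3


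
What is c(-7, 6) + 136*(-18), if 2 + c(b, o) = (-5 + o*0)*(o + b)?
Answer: -2445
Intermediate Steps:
c(b, o) = -2 - 5*b - 5*o (c(b, o) = -2 + (-5 + o*0)*(o + b) = -2 + (-5 + 0)*(b + o) = -2 - 5*(b + o) = -2 + (-5*b - 5*o) = -2 - 5*b - 5*o)
c(-7, 6) + 136*(-18) = (-2 - 5*(-7) - 5*6) + 136*(-18) = (-2 + 35 - 30) - 2448 = 3 - 2448 = -2445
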